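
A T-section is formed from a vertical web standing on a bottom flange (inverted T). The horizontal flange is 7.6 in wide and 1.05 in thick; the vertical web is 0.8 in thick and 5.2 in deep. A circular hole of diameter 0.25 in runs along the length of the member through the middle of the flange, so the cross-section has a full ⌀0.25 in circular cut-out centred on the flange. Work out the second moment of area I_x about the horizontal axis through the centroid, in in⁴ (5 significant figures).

I_x ≈ 36.754 in⁴

Decompose the section into non-overlapping parts with the origin at the bottom-left of its bounding rectangle.
Flange: 7.6 × 1.05, A = 7.98 in², y = 0.525 in, Ī = 0.7331625 in⁴.
Web: 0.8 × 5.2, A = 4.16 in², y = 3.65 in, Ī = 9.373867 in⁴.
Hole (subtracted): ⌀0.25, A = 0.04908739 in², y = 0.525 in, Ī = 0.0001917476 in⁴.
Centroid: ȳ = ΣA·y / ΣA = 1.600188 in.
Transfer each piece to the horizontal axis through the centroid using Ī + A·d² with d = y − 1.600188:
  flange: d = -1.075188 in → contributes +9.95827 in⁴
  web: d = 2.049812 in → contributes +26.85307 in⁴
  hole: d = -1.075188 in → contributes −0.05693816 in⁴
Total I = 36.7544 in⁴.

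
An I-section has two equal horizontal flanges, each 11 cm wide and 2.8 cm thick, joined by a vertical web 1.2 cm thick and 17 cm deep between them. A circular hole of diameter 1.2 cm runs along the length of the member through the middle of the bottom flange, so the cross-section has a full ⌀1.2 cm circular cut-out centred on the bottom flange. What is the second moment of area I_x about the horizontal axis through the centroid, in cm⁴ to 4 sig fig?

Break the section into simple shapes (no overlaps), measuring from the bottom-left corner of the bounding box.
Bottom flange: 11 × 2.8, A = 30.8 cm², y = 1.4 cm, Ī = 20.1227 cm⁴.
Web: 1.2 × 17, A = 20.4 cm², y = 11.3 cm, Ī = 491.3 cm⁴.
Top flange: 11 × 2.8, A = 30.8 cm², y = 21.2 cm, Ī = 20.1227 cm⁴.
Hole (subtracted): ⌀1.2, A = 1.13097 cm², y = 1.4 cm, Ī = 0.101788 cm⁴.
Centroid: ȳ = ΣA·y / ΣA = 11.4385 cm.
Transfer each piece to the horizontal axis through the centroid using Ī + A·d² with d = y − 11.4385:
  bottom flange: d = -10.0385 cm → contributes +3123.86 cm⁴
  web: d = -0.138454 cm → contributes +491.691 cm⁴
  top flange: d = 9.76155 cm → contributes +2954.99 cm⁴
  hole: d = -10.0385 cm → contributes −114.071 cm⁴
Total I = 6456.46 cm⁴.

I_x ≈ 6456 cm⁴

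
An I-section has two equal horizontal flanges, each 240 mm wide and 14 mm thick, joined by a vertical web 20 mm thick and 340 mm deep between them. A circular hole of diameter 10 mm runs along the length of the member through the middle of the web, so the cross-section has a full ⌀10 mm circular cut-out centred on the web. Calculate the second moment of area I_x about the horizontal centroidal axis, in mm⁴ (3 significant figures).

Break the section into simple shapes (no overlaps), measuring from the bottom-left corner of the bounding box.
Bottom flange: 240 × 14, A = 3 360 mm², y = 7 mm, Ī = 54 880 mm⁴.
Web: 20 × 340, A = 6 800 mm², y = 184 mm, Ī = 65 506 667 mm⁴.
Top flange: 240 × 14, A = 3 360 mm², y = 361 mm, Ī = 54 880 mm⁴.
Hole (subtracted): ⌀10, A = 78.54 mm², y = 184 mm, Ī = 490.87 mm⁴.
By symmetry the centroid is at mid-height, ȳ = 184 mm.
Transfer each piece to the horizontal centroidal axis using Ī + A·d² with d = y − 184:
  bottom flange: d = -177 mm → contributes +105 320 320 mm⁴
  web: d = 0 mm → contributes +65 506 667 mm⁴
  top flange: d = 177 mm → contributes +105 320 320 mm⁴
  hole: d = 0 mm → contributes −490.87 mm⁴
Total I = 276 146 816 mm⁴.

I_x ≈ 2.76 × 10⁸ mm⁴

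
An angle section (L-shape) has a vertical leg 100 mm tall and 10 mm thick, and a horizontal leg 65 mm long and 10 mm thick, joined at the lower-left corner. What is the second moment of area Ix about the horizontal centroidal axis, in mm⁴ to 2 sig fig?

Break the section into simple shapes (no overlaps), measuring from the bottom-left corner of the bounding box.
Vertical leg: 10 × 100, A = 1 000 mm², y = 50 mm, Ī = 833 333 mm⁴.
Horizontal leg (remainder): 55 × 10, A = 550 mm², y = 5 mm, Ī = 4 583 mm⁴.
Centroid: ȳ = ΣA·y / ΣA = 34.03 mm.
Transfer each piece to the horizontal centroidal axis using Ī + A·d² with d = y − 34.03:
  vertical leg: d = 15.97 mm → contributes +1 088 302 mm⁴
  horizontal leg (remainder): d = -29.03 mm → contributes +468 163 mm⁴
Total I = 1 556 465 mm⁴.

Ix ≈ 1.6 × 10⁶ mm⁴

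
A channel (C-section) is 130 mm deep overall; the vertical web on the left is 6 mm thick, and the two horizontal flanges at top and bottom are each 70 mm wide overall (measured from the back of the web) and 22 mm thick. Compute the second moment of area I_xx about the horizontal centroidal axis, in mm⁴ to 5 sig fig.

I_xx ≈ 9.4235 × 10⁶ mm⁴

Split into non-overlapping primitives; take the origin at the lower-left of the bounding box.
Web: 6 × 130, A = 780 mm², y = 65 mm, Ī = 1 098 500 mm⁴.
Top flange (beyond web): 64 × 22, A = 1 408 mm², y = 119 mm, Ī = 56789.33 mm⁴.
Bottom flange (beyond web): 64 × 22, A = 1 408 mm², y = 11 mm, Ī = 56789.33 mm⁴.
By symmetry the centroid is at mid-height, ȳ = 65 mm.
Transfer each piece to the horizontal centroidal axis using Ī + A·d² with d = y − 65:
  web: d = 0 mm → contributes +1 098 500 mm⁴
  top flange (beyond web): d = 54 mm → contributes +4 162 517 mm⁴
  bottom flange (beyond web): d = -54 mm → contributes +4 162 517 mm⁴
Total I = 9 423 535 mm⁴.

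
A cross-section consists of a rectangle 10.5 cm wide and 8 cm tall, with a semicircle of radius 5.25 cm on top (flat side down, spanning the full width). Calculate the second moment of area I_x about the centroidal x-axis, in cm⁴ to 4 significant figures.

Break the section into simple shapes (no overlaps), measuring from the bottom-left corner of the bounding box.
Rectangular body: 10.5 × 8, A = 84 cm², y = 4 cm, Ī = 448 cm⁴.
Semicircular cap: semicircle r = 5.25, A = 43.2951 cm², y = 10.2282 cm, Ī = 83.3814 cm⁴.
Centroid: ȳ = ΣA·y / ΣA = 6.1183 cm.
Transfer each piece to the centroidal x-axis using Ī + A·d² with d = y − 6.1183:
  rectangular body: d = -2.1183 cm → contributes +824.924 cm⁴
  semicircular cap: d = 4.10987 cm → contributes +814.68 cm⁴
Total I = 1639.6 cm⁴.

I_x ≈ 1640 cm⁴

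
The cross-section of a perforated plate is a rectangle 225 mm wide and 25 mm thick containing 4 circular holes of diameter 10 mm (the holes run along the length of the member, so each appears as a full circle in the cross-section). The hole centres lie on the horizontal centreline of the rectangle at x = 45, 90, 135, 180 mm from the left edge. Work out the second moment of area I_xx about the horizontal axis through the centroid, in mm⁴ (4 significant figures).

Treat the section as a set of non-overlapping primitives; coordinates are from the bounding-box lower-left.
Plate: 225 × 25, A = 5 625 mm², y = 12.5 mm, Ī = 292 969 mm⁴.
Hole 1 (subtracted): ⌀10, A = 78.5398 mm², y = 12.5 mm, Ī = 490.874 mm⁴.
Hole 2 (subtracted): ⌀10, A = 78.5398 mm², y = 12.5 mm, Ī = 490.874 mm⁴.
Hole 3 (subtracted): ⌀10, A = 78.5398 mm², y = 12.5 mm, Ī = 490.874 mm⁴.
Hole 4 (subtracted): ⌀10, A = 78.5398 mm², y = 12.5 mm, Ī = 490.874 mm⁴.
By symmetry the centroid is at mid-height, ȳ = 12.5 mm.
All pieces are centred on the horizontal axis through the centroid, so I = ΣĪ (holes subtracted) = 291 005 mm⁴.

I_xx ≈ 2.910 × 10⁵ mm⁴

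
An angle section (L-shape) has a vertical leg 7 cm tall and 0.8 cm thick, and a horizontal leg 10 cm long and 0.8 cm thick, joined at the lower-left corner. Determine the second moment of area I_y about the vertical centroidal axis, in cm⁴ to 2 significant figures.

Split into non-overlapping primitives; take the origin at the lower-left of the bounding box.
Vertical leg: 0.8 × 7, A = 5.6 cm², x = 0.4 cm, Ī = 0.2987 cm⁴.
Horizontal leg (remainder): 9.2 × 0.8, A = 7.36 cm², x = 5.4 cm, Ī = 51.91 cm⁴.
Centroid: x̄ = ΣA·x / ΣA = 3.24 cm.
Transfer each piece to the vertical centroidal axis using Ī + A·d² with d = x − 3.24:
  vertical leg: d = -2.84 cm → contributes +45.45 cm⁴
  horizontal leg (remainder): d = 2.16 cm → contributes +86.27 cm⁴
Total I = 131.7 cm⁴.

I_y ≈ 130 cm⁴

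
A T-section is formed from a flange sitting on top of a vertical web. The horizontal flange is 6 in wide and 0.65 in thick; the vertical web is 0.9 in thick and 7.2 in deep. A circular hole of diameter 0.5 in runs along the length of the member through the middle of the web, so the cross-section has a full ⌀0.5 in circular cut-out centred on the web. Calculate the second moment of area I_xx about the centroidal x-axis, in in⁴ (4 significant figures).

Decompose the section into non-overlapping parts with the origin at the bottom-left of its bounding rectangle.
Flange: 6 × 0.65, A = 3.9 in², y = 7.525 in, Ī = 0.137313 in⁴.
Web: 0.9 × 7.2, A = 6.48 in², y = 3.6 in, Ī = 27.9936 in⁴.
Hole (subtracted): ⌀0.5, A = 0.19635 in², y = 3.6 in, Ī = 0.00306796 in⁴.
Centroid: ȳ = ΣA·y / ΣA = 5.10314 in.
Transfer each piece to the centroidal x-axis using Ī + A·d² with d = y − 5.10314:
  flange: d = 2.42186 in → contributes +23.0123 in⁴
  web: d = -1.50314 in → contributes +42.6348 in⁴
  hole: d = -1.50314 in → contributes −0.446709 in⁴
Total I = 65.2004 in⁴.

I_xx ≈ 65.20 in⁴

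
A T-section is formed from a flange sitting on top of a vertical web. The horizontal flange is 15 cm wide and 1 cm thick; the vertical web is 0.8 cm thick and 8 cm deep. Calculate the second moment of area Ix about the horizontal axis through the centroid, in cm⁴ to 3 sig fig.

Break the section into simple shapes (no overlaps), measuring from the bottom-left corner of the bounding box.
Flange: 15 × 1, A = 15 cm², y = 8.5 cm, Ī = 1.25 cm⁴.
Web: 0.8 × 8, A = 6.4 cm², y = 4 cm, Ī = 34.133 cm⁴.
Centroid: ȳ = ΣA·y / ΣA = 7.1542 cm.
Transfer each piece to the horizontal axis through the centroid using Ī + A·d² with d = y − 7.1542:
  flange: d = 1.3458 cm → contributes +28.417 cm⁴
  web: d = -3.1542 cm → contributes +97.807 cm⁴
Total I = 126.22 cm⁴.

Ix ≈ 126 cm⁴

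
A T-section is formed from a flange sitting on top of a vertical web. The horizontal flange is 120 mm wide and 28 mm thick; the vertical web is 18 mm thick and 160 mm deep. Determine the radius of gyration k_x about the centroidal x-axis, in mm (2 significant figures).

Break the section into simple shapes (no overlaps), measuring from the bottom-left corner of the bounding box.
Flange: 120 × 28, A = 3 360 mm², y = 174 mm, Ī = 219 520 mm⁴.
Web: 18 × 160, A = 2 880 mm², y = 80 mm, Ī = 6 144 000 mm⁴.
Centroid: ȳ = ΣA·y / ΣA = 130.6 mm.
Transfer each piece to the centroidal x-axis using Ī + A·d² with d = y − 130.6:
  flange: d = 43.38 mm → contributes +6 543 796 mm⁴
  web: d = -50.62 mm → contributes +13 522 321 mm⁴
Total I = 20 066 117 mm⁴.
Radius of gyration: k = √(I/A) = √(20 066 117 / 6 240) = 56.71 mm.

k_x ≈ 57 mm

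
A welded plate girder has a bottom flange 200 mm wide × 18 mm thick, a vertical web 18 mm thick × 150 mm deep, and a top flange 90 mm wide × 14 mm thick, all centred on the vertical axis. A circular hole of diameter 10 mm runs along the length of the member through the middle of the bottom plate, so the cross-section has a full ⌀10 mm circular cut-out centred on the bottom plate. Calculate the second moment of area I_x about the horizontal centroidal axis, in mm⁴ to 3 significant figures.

I_x ≈ 3.35 × 10⁷ mm⁴

Decompose the section into non-overlapping parts with the origin at the bottom-left of its bounding rectangle.
Bottom plate: 200 × 18, A = 3 600 mm², y = 9 mm, Ī = 97 200 mm⁴.
Web plate: 18 × 150, A = 2 700 mm², y = 93 mm, Ī = 5 062 500 mm⁴.
Top plate: 90 × 14, A = 1 260 mm², y = 175 mm, Ī = 20 580 mm⁴.
Hole (subtracted): ⌀10, A = 78.54 mm², y = 9 mm, Ī = 490.87 mm⁴.
Centroid: ȳ = ΣA·y / ΣA = 67.272 mm.
Transfer each piece to the horizontal centroidal axis using Ī + A·d² with d = y − 67.272:
  bottom plate: d = -58.272 mm → contributes +12 321 473 mm⁴
  web plate: d = 25.728 mm → contributes +6 849 704 mm⁴
  top plate: d = 107.73 mm → contributes +14 643 273 mm⁴
  hole: d = -58.272 mm → contributes −267 183 mm⁴
Total I = 33 547 267 mm⁴.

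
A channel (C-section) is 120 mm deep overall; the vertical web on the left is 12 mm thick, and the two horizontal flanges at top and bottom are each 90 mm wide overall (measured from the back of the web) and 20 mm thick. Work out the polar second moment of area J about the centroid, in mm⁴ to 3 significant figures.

J ≈ 1.32 × 10⁷ mm⁴

Break the section into simple shapes (no overlaps), measuring from the bottom-left corner of the bounding box.
Web: 12 × 120, A = 1 440 mm², y = 60 mm, Ī = 1 728 000 mm⁴.
Top flange (beyond web): 78 × 20, A = 1 560 mm², y = 110 mm, Ī = 52 000 mm⁴.
Bottom flange (beyond web): 78 × 20, A = 1 560 mm², y = 10 mm, Ī = 52 000 mm⁴.
By symmetry the centroid is at mid-height, ȳ = 60 mm.
Transfer each piece to the centroidal x-axis using Ī + A·d² with d = y − 60:
  web: d = 0 mm → contributes +1 728 000 mm⁴
  top flange (beyond web): d = 50 mm → contributes +3 952 000 mm⁴
  bottom flange (beyond web): d = -50 mm → contributes +3 952 000 mm⁴
Total I = 9 632 000 mm⁴.
For the y-axis: x̄ = 36.789 mm.
Repeating about the centroidal y-axis gives I_y = 3 594 278 mm⁴.
Polar second moment: J = I_x + I_y = 13 226 278 mm⁴.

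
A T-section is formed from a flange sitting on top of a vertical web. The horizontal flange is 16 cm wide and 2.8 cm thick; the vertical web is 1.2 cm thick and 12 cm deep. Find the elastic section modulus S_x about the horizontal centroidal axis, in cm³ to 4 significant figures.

S_x ≈ 68.86 cm³

Split into non-overlapping primitives; take the origin at the lower-left of the bounding box.
Flange: 16 × 2.8, A = 44.8 cm², y = 13.4 cm, Ī = 29.2693 cm⁴.
Web: 1.2 × 12, A = 14.4 cm², y = 6 cm, Ī = 172.8 cm⁴.
Centroid: ȳ = ΣA·y / ΣA = 11.6 cm.
Transfer each piece to the horizontal centroidal axis using Ī + A·d² with d = y − 11.6:
  flange: d = 1.8 cm → contributes +174.421 cm⁴
  web: d = -5.6 cm → contributes +624.384 cm⁴
Total I = 798.805 cm⁴.
Extreme fibre distance c = 11.6 cm; S = I/c = 68.8625 cm³.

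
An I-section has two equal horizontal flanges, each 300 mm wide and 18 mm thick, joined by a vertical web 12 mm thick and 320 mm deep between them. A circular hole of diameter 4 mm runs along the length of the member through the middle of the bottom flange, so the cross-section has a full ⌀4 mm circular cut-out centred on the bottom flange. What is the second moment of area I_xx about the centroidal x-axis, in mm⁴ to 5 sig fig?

I_xx ≈ 3.4116 × 10⁸ mm⁴

Break the section into simple shapes (no overlaps), measuring from the bottom-left corner of the bounding box.
Bottom flange: 300 × 18, A = 5 400 mm², y = 9 mm, Ī = 145 800 mm⁴.
Web: 12 × 320, A = 3 840 mm², y = 178 mm, Ī = 32 768 000 mm⁴.
Top flange: 300 × 18, A = 5 400 mm², y = 347 mm, Ī = 145 800 mm⁴.
Hole (subtracted): ⌀4, A = 12.56637 mm², y = 9 mm, Ī = 12.56637 mm⁴.
Centroid: ȳ = ΣA·y / ΣA = 178.1452 mm.
Transfer each piece to the centroidal x-axis using Ī + A·d² with d = y − 178.1452:
  bottom flange: d = -169.1452 mm → contributes +154 640 310 mm⁴
  web: d = -0.1451872 mm → contributes +32 768 081 mm⁴
  top flange: d = 168.8548 mm → contributes +154 110 318 mm⁴
  hole: d = -169.1452 mm → contributes −359537.6 mm⁴
Total I = 341 159 171 mm⁴.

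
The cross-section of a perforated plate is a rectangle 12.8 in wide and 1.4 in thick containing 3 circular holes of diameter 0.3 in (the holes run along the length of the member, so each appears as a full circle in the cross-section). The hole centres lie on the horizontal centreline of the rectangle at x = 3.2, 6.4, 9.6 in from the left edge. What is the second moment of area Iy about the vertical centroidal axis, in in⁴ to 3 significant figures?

Break the section into simple shapes (no overlaps), measuring from the bottom-left corner of the bounding box.
Plate: 12.8 × 1.4, A = 17.92 in², x = 6.4 in, Ī = 244.67 in⁴.
Hole 1 (subtracted): ⌀0.3, A = 0.070686 in², x = 3.2 in, Ī = 0.00039761 in⁴.
Hole 2 (subtracted): ⌀0.3, A = 0.070686 in², x = 6.4 in, Ī = 0.00039761 in⁴.
Hole 3 (subtracted): ⌀0.3, A = 0.070686 in², x = 9.6 in, Ī = 0.00039761 in⁴.
By symmetry the centroid is at mid-width, x̄ = 6.4 in.
Transfer each piece to the vertical centroidal axis using Ī + A·d² with d = x − 6.4:
  plate: d = 0 in → contributes +244.67 in⁴
  hole 1: d = -3.2 in → contributes −0.72422 in⁴
  hole 2: d = 0 in → contributes −0.00039761 in⁴
  hole 3: d = 3.2 in → contributes −0.72422 in⁴
Total I = 243.22 in⁴.

Iy ≈ 243 in⁴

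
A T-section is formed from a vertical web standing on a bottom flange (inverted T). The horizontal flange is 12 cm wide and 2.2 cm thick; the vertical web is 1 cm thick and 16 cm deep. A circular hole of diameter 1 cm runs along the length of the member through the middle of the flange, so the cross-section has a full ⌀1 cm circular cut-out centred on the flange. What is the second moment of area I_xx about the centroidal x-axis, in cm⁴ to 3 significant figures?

Break the section into simple shapes (no overlaps), measuring from the bottom-left corner of the bounding box.
Flange: 12 × 2.2, A = 26.4 cm², y = 1.1 cm, Ī = 10.648 cm⁴.
Web: 1 × 16, A = 16 cm², y = 10.2 cm, Ī = 341.33 cm⁴.
Hole (subtracted): ⌀1, A = 0.7854 cm², y = 1.1 cm, Ī = 0.049087 cm⁴.
Centroid: ȳ = ΣA·y / ΣA = 4.5988 cm.
Transfer each piece to the centroidal x-axis using Ī + A·d² with d = y − 4.5988:
  flange: d = -3.4988 cm → contributes +333.82 cm⁴
  web: d = 5.6012 cm → contributes +843.31 cm⁴
  hole: d = -3.4988 cm → contributes −9.6635 cm⁴
Total I = 1167.5 cm⁴.

I_xx ≈ 1170 cm⁴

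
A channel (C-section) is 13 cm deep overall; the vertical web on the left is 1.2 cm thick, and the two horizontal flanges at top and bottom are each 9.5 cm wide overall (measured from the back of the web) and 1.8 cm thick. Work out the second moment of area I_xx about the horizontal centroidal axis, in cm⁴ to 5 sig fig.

Split into non-overlapping primitives; take the origin at the lower-left of the bounding box.
Web: 1.2 × 13, A = 15.6 cm², y = 6.5 cm, Ī = 219.7 cm⁴.
Top flange (beyond web): 8.3 × 1.8, A = 14.94 cm², y = 12.1 cm, Ī = 4.0338 cm⁴.
Bottom flange (beyond web): 8.3 × 1.8, A = 14.94 cm², y = 0.9 cm, Ī = 4.0338 cm⁴.
By symmetry the centroid is at mid-height, ȳ = 6.5 cm.
Transfer each piece to the horizontal centroidal axis using Ī + A·d² with d = y − 6.5:
  web: d = 0 cm → contributes +219.7 cm⁴
  top flange (beyond web): d = 5.6 cm → contributes +472.5522 cm⁴
  bottom flange (beyond web): d = -5.6 cm → contributes +472.5522 cm⁴
Total I = 1164.804 cm⁴.

I_xx ≈ 1164.8 cm⁴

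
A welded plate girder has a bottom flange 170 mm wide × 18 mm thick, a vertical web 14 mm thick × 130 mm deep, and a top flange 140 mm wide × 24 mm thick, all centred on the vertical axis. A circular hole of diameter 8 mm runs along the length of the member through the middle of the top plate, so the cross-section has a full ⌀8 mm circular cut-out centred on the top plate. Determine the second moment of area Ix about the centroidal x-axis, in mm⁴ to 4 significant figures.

Ix ≈ 3.909 × 10⁷ mm⁴

Decompose the section into non-overlapping parts with the origin at the bottom-left of its bounding rectangle.
Bottom plate: 170 × 18, A = 3 060 mm², y = 9 mm, Ī = 82 620 mm⁴.
Web plate: 14 × 130, A = 1 820 mm², y = 83 mm, Ī = 2 563 167 mm⁴.
Top plate: 140 × 24, A = 3 360 mm², y = 160 mm, Ī = 161 280 mm⁴.
Hole (subtracted): ⌀8, A = 50.2655 mm², y = 160 mm, Ī = 201.062 mm⁴.
Centroid: ȳ = ΣA·y / ΣA = 86.4689 mm.
Transfer each piece to the centroidal x-axis using Ī + A·d² with d = y − 86.4689:
  bottom plate: d = -77.4689 mm → contributes +18 447 008 mm⁴
  web plate: d = -3.46892 mm → contributes +2 585 068 mm⁴
  top plate: d = 73.5311 mm → contributes +18 328 193 mm⁴
  hole: d = 73.5311 mm → contributes −271 977 mm⁴
Total I = 39 088 291 mm⁴.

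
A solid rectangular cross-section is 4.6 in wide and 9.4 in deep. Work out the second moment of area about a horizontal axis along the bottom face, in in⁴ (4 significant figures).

I_base ≈ 1274 in⁴

The section: 4.6 × 9.4, A = 43.24 in², y = 4.7 in, Ī = 318.391 in⁴.
Transfer it to the base of the section using Ī + A·d² with d = y − 0:
  the section: d = 4.7 in → contributes +1273.56 in⁴
Total I = 1273.56 in⁴.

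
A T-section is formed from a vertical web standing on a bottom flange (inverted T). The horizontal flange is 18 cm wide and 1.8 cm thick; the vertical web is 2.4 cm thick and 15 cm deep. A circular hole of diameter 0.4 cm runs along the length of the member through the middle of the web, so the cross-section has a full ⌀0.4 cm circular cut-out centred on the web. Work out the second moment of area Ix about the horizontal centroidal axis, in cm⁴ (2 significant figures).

Split into non-overlapping primitives; take the origin at the lower-left of the bounding box.
Flange: 18 × 1.8, A = 32.4 cm², y = 0.9 cm, Ī = 8.748 cm⁴.
Web: 2.4 × 15, A = 36 cm², y = 9.3 cm, Ī = 675 cm⁴.
Hole (subtracted): ⌀0.4, A = 0.1257 cm², y = 9.3 cm, Ī = 0.001257 cm⁴.
Centroid: ȳ = ΣA·y / ΣA = 5.314 cm.
Transfer each piece to the horizontal centroidal axis using Ī + A·d² with d = y − 5.314:
  flange: d = -4.414 cm → contributes +639.9 cm⁴
  web: d = 3.986 cm → contributes +1 247 cm⁴
  hole: d = 3.986 cm → contributes −1.998 cm⁴
Total I = 1 885 cm⁴.

Ix ≈ 1900 cm⁴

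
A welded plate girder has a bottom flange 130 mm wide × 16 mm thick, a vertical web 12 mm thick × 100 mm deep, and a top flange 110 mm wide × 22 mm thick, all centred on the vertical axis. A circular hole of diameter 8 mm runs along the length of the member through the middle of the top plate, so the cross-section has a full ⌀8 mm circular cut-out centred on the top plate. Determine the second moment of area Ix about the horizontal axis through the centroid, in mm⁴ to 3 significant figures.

Ix ≈ 1.69 × 10⁷ mm⁴

Decompose the section into non-overlapping parts with the origin at the bottom-left of its bounding rectangle.
Bottom plate: 130 × 16, A = 2 080 mm², y = 8 mm, Ī = 44 373 mm⁴.
Web plate: 12 × 100, A = 1 200 mm², y = 66 mm, Ī = 1 000 000 mm⁴.
Top plate: 110 × 22, A = 2 420 mm², y = 127 mm, Ī = 97 607 mm⁴.
Hole (subtracted): ⌀8, A = 50.265 mm², y = 127 mm, Ī = 201.06 mm⁴.
Centroid: ȳ = ΣA·y / ΣA = 70.233 mm.
Transfer each piece to the horizontal axis through the centroid using Ī + A·d² with d = y − 70.233:
  bottom plate: d = -62.233 mm → contributes +8 100 032 mm⁴
  web plate: d = -4.2327 mm → contributes +1 021 499 mm⁴
  top plate: d = 56.767 mm → contributes +7 896 112 mm⁴
  hole: d = 56.767 mm → contributes −162 183 mm⁴
Total I = 16 855 460 mm⁴.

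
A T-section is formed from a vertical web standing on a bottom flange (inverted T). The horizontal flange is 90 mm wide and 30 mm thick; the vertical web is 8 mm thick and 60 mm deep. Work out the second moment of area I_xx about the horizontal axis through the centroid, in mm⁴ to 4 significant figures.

Treat the section as a set of non-overlapping primitives; coordinates are from the bounding-box lower-left.
Flange: 90 × 30, A = 2 700 mm², y = 15 mm, Ī = 202 500 mm⁴.
Web: 8 × 60, A = 480 mm², y = 60 mm, Ī = 144 000 mm⁴.
Centroid: ȳ = ΣA·y / ΣA = 21.7925 mm.
Transfer each piece to the horizontal axis through the centroid using Ī + A·d² with d = y − 21.7925:
  flange: d = -6.79245 mm → contributes +327 071 mm⁴
  web: d = 38.2075 mm → contributes +844 712 mm⁴
Total I = 1 171 783 mm⁴.

I_xx ≈ 1.172 × 10⁶ mm⁴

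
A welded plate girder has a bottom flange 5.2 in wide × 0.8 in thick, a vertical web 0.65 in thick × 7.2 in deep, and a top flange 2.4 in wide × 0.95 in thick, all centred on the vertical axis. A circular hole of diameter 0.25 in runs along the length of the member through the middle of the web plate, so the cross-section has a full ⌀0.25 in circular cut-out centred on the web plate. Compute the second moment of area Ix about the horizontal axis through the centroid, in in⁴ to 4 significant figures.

Decompose the section into non-overlapping parts with the origin at the bottom-left of its bounding rectangle.
Bottom plate: 5.2 × 0.8, A = 4.16 in², y = 0.4 in, Ī = 0.221867 in⁴.
Web plate: 0.65 × 7.2, A = 4.68 in², y = 4.4 in, Ī = 20.2176 in⁴.
Top plate: 2.4 × 0.95, A = 2.28 in², y = 8.475 in, Ī = 0.171475 in⁴.
Hole (subtracted): ⌀0.25, A = 0.0490874 in², y = 4.4 in, Ī = 0.000191748 in⁴.
Centroid: ȳ = ΣA·y / ΣA = 3.73619 in.
Transfer each piece to the horizontal axis through the centroid using Ī + A·d² with d = y − 3.73619:
  bottom plate: d = -3.33619 in → contributes +46.5233 in⁴
  web plate: d = 0.663812 in → contributes +22.2798 in⁴
  top plate: d = 4.73881 in → contributes +51.3719 in⁴
  hole: d = 0.663812 in → contributes −0.0218219 in⁴
Total I = 120.153 in⁴.

Ix ≈ 120.2 in⁴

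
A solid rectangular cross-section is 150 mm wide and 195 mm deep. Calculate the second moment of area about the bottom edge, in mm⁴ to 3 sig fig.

I_base ≈ 3.71 × 10⁸ mm⁴

The section: 150 × 195, A = 29 250 mm², y = 97.5 mm, Ī = 92 685 938 mm⁴.
Transfer it to the bottom edge using Ī + A·d² with d = y − 0:
  the section: d = 97.5 mm → contributes +370 743 750 mm⁴
Total I = 370 743 750 mm⁴.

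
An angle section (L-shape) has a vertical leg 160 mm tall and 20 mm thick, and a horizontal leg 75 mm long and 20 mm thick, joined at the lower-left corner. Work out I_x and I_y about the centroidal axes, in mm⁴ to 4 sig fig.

Break the section into simple shapes (no overlaps), measuring from the bottom-left corner of the bounding box.
Vertical leg: 20 × 160, A = 3 200 mm², y = 80 mm, Ī = 6 826 667 mm⁴.
Horizontal leg (remainder): 55 × 20, A = 1 100 mm², y = 10 mm, Ī = 36666.7 mm⁴.
Centroid: ȳ = ΣA·y / ΣA = 62.093 mm.
Transfer each piece to the centroidal x-axis using Ī + A·d² with d = y − 62.093:
  vertical leg: d = 17.907 mm → contributes +7 852 778 mm⁴
  horizontal leg (remainder): d = -52.093 mm → contributes +3 021 718 mm⁴
Total I = 10 874 496 mm⁴.
For the y-axis: x̄ = 19.593 mm.
Repeating about the centroidal y-axis gives I_y = 1 535 121 mm⁴.

I_x ≈ 1.087 × 10⁷ mm⁴, I_y ≈ 1.535 × 10⁶ mm⁴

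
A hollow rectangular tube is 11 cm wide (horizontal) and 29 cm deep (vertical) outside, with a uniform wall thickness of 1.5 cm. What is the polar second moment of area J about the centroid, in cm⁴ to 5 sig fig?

J ≈ 1.2747 × 10⁴ cm⁴

Split into non-overlapping primitives; take the origin at the lower-left of the bounding box.
Outer rectangle: 11 × 29, A = 319 cm², y = 14.5 cm, Ī = 22356.58 cm⁴.
Inner void (subtracted): 8 × 26, A = 208 cm², y = 14.5 cm, Ī = 11717.33 cm⁴.
By symmetry the centroid is at mid-height, ȳ = 14.5 cm.
All pieces are centred on the centroidal x-axis, so I = ΣĪ (holes subtracted) = 10639.25 cm⁴.
Repeating about the centroidal y-axis gives I_y = 2107.25 cm⁴.
Polar second moment: J = I_x + I_y = 12746.5 cm⁴.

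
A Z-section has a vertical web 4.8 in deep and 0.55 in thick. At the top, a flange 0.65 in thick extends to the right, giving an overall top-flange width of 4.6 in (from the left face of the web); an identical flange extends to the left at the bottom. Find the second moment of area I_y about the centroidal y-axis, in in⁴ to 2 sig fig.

Decompose the section into non-overlapping parts with the origin at the bottom-left of its bounding rectangle.
Web: 0.55 × 4.8, A = 2.64 in², x = 4.325 in, Ī = 0.06655 in⁴.
Top flange (beyond web): 4.05 × 0.65, A = 2.633 in², x = 6.625 in, Ī = 3.598 in⁴.
Bottom flange (beyond web): 4.05 × 0.65, A = 2.633 in², x = 2.025 in, Ī = 3.598 in⁴.
Centroid: x̄ = ΣA·x / ΣA = 4.325 in.
Transfer each piece to the centroidal y-axis using Ī + A·d² with d = x − 4.325:
  web: d = 0 in → contributes +0.06655 in⁴
  top flange (beyond web): d = 2.3 in → contributes +17.52 in⁴
  bottom flange (beyond web): d = -2.3 in → contributes +17.52 in⁴
Total I = 35.11 in⁴.

I_y ≈ 35 in⁴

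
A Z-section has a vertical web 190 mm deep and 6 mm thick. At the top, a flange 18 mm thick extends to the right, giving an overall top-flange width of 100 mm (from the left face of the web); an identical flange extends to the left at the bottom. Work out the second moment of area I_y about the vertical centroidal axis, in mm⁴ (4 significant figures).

I_y ≈ 1.096 × 10⁷ mm⁴

Treat the section as a set of non-overlapping primitives; coordinates are from the bounding-box lower-left.
Web: 6 × 190, A = 1 140 mm², x = 97 mm, Ī = 3 420 mm⁴.
Top flange (beyond web): 94 × 18, A = 1 692 mm², x = 147 mm, Ī = 1 245 876 mm⁴.
Bottom flange (beyond web): 94 × 18, A = 1 692 mm², x = 47 mm, Ī = 1 245 876 mm⁴.
Centroid: x̄ = ΣA·x / ΣA = 97 mm.
Transfer each piece to the vertical centroidal axis using Ī + A·d² with d = x − 97:
  web: d = 0 mm → contributes +3 420 mm⁴
  top flange (beyond web): d = 50 mm → contributes +5 475 876 mm⁴
  bottom flange (beyond web): d = -50 mm → contributes +5 475 876 mm⁴
Total I = 10 955 172 mm⁴.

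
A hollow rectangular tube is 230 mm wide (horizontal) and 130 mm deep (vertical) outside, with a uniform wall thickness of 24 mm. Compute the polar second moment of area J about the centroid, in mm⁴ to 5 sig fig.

Treat the section as a set of non-overlapping primitives; coordinates are from the bounding-box lower-left.
Outer rectangle: 230 × 130, A = 29 900 mm², y = 65 mm, Ī = 42 109 167 mm⁴.
Inner void (subtracted): 182 × 82, A = 14 924 mm², y = 65 mm, Ī = 8 362 415 mm⁴.
By symmetry the centroid is at mid-height, ȳ = 65 mm.
All pieces are centred on the centroidal x-axis, so I = ΣĪ (holes subtracted) = 33 746 752 mm⁴.
Repeating about the centroidal y-axis gives I_y = 90 613 952 mm⁴.
Polar second moment: J = I_x + I_y = 124 360 704 mm⁴.

J ≈ 1.2436 × 10⁸ mm⁴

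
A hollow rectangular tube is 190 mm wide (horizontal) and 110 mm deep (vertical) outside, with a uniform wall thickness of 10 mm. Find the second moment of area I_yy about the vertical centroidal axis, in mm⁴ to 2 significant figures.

I_yy ≈ 2.6 × 10⁷ mm⁴

Break the section into simple shapes (no overlaps), measuring from the bottom-left corner of the bounding box.
Outer rectangle: 190 × 110, A = 20 900 mm², x = 95 mm, Ī = 62 874 167 mm⁴.
Inner void (subtracted): 170 × 90, A = 15 300 mm², x = 95 mm, Ī = 36 847 500 mm⁴.
By symmetry the centroid is at mid-width, x̄ = 95 mm.
All pieces are centred on the vertical centroidal axis, so I = ΣĪ (holes subtracted) = 26 026 667 mm⁴.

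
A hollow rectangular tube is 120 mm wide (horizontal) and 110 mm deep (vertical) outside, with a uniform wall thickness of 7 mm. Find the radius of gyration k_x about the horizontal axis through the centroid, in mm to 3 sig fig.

k_x ≈ 42.6 mm

Break the section into simple shapes (no overlaps), measuring from the bottom-left corner of the bounding box.
Outer rectangle: 120 × 110, A = 13 200 mm², y = 55 mm, Ī = 13 310 000 mm⁴.
Inner void (subtracted): 106 × 96, A = 10 176 mm², y = 55 mm, Ī = 7 815 168 mm⁴.
By symmetry the centroid is at mid-height, ȳ = 55 mm.
All pieces are centred on the horizontal axis through the centroid, so I = ΣĪ (holes subtracted) = 5 494 832 mm⁴.
Radius of gyration: k = √(I/A) = √(5 494 832 / 3 024) = 42.627 mm.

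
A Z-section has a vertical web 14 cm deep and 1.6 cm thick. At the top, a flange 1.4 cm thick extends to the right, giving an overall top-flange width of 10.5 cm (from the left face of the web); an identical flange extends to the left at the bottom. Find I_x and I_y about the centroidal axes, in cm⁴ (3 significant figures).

Treat the section as a set of non-overlapping primitives; coordinates are from the bounding-box lower-left.
Web: 1.6 × 14, A = 22.4 cm², y = 7 cm, Ī = 365.87 cm⁴.
Top flange (beyond web): 8.9 × 1.4, A = 12.46 cm², y = 13.3 cm, Ī = 2.0351 cm⁴.
Bottom flange (beyond web): 8.9 × 1.4, A = 12.46 cm², y = 0.7 cm, Ī = 2.0351 cm⁴.
Centroid: ȳ = ΣA·y / ΣA = 7 cm.
Transfer each piece to the centroidal x-axis using Ī + A·d² with d = y − 7:
  web: d = 0 cm → contributes +365.87 cm⁴
  top flange (beyond web): d = 6.3 cm → contributes +496.57 cm⁴
  bottom flange (beyond web): d = -6.3 cm → contributes +496.57 cm⁴
Total I = 1 359 cm⁴.
For the y-axis: x̄ = 9.7 cm.
Repeating about the centroidal y-axis gives I_y = 856.13 cm⁴.

I_x ≈ 1360 cm⁴, I_y ≈ 856 cm⁴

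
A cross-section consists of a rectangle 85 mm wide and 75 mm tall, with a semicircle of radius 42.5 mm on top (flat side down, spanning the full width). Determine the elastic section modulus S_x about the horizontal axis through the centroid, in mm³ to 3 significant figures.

Break the section into simple shapes (no overlaps), measuring from the bottom-left corner of the bounding box.
Rectangular body: 85 × 75, A = 6 375 mm², y = 37.5 mm, Ī = 2 988 281 mm⁴.
Semicircular cap: semicircle r = 42.5, A = 2837.3 mm², y = 93.038 mm, Ī = 358 086 mm⁴.
Centroid: ȳ = ΣA·y / ΣA = 54.605 mm.
Transfer each piece to the horizontal axis through the centroid using Ī + A·d² with d = y − 54.605:
  rectangular body: d = -17.105 mm → contributes +4 853 448 mm⁴
  semicircular cap: d = 38.433 mm → contributes +4 548 918 mm⁴
Total I = 9 402 366 mm⁴.
Extreme fibre distance c = 62.895 mm; S = I/c = 149 493 mm³.

S_x ≈ 1.49 × 10⁵ mm³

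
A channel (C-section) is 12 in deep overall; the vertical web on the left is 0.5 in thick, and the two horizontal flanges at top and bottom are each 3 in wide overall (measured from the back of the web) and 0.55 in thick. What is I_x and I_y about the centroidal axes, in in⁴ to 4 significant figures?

Break the section into simple shapes (no overlaps), measuring from the bottom-left corner of the bounding box.
Web: 0.5 × 12, A = 6 in², y = 6 in, Ī = 72 in⁴.
Top flange (beyond web): 2.5 × 0.55, A = 1.375 in², y = 11.725 in, Ī = 0.0346615 in⁴.
Bottom flange (beyond web): 2.5 × 0.55, A = 1.375 in², y = 0.275 in, Ī = 0.0346615 in⁴.
By symmetry the centroid is at mid-height, ȳ = 6 in.
Transfer each piece to the centroidal x-axis using Ī + A·d² with d = y − 6:
  web: d = 0 in → contributes +72 in⁴
  top flange (beyond web): d = 5.725 in → contributes +45.1011 in⁴
  bottom flange (beyond web): d = -5.725 in → contributes +45.1011 in⁴
Total I = 162.202 in⁴.
For the y-axis: x̄ = 0.721429 in.
Repeating about the centroidal y-axis gives I_y = 5.80015 in⁴.

I_x ≈ 162.2 in⁴, I_y ≈ 5.800 in⁴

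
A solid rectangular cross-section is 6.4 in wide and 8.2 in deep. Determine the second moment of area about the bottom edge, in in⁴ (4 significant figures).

The section: 6.4 × 8.2, A = 52.48 in², y = 4.1 in, Ī = 294.063 in⁴.
Transfer it to a horizontal axis along the bottom face using Ī + A·d² with d = y − 0:
  the section: d = 4.1 in → contributes +1176.25 in⁴
Total I = 1176.25 in⁴.

I_base ≈ 1176 in⁴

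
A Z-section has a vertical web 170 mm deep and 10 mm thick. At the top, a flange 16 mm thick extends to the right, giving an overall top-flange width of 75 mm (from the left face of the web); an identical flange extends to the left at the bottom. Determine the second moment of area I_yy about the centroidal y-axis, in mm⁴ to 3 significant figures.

I_yy ≈ 3.67 × 10⁶ mm⁴

Decompose the section into non-overlapping parts with the origin at the bottom-left of its bounding rectangle.
Web: 10 × 170, A = 1 700 mm², x = 70 mm, Ī = 14 167 mm⁴.
Top flange (beyond web): 65 × 16, A = 1 040 mm², x = 107.5 mm, Ī = 366 167 mm⁴.
Bottom flange (beyond web): 65 × 16, A = 1 040 mm², x = 32.5 mm, Ī = 366 167 mm⁴.
Centroid: x̄ = ΣA·x / ΣA = 70 mm.
Transfer each piece to the centroidal y-axis using Ī + A·d² with d = x − 70:
  web: d = 0 mm → contributes +14 167 mm⁴
  top flange (beyond web): d = 37.5 mm → contributes +1 828 667 mm⁴
  bottom flange (beyond web): d = -37.5 mm → contributes +1 828 667 mm⁴
Total I = 3 671 500 mm⁴.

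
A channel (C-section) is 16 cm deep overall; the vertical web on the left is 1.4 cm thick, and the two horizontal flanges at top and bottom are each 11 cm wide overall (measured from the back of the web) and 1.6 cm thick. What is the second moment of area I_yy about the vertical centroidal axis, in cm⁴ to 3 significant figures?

I_yy ≈ 631 cm⁴

Split into non-overlapping primitives; take the origin at the lower-left of the bounding box.
Web: 1.4 × 16, A = 22.4 cm², x = 0.7 cm, Ī = 3.6587 cm⁴.
Top flange (beyond web): 9.6 × 1.6, A = 15.36 cm², x = 6.2 cm, Ī = 117.96 cm⁴.
Bottom flange (beyond web): 9.6 × 1.6, A = 15.36 cm², x = 6.2 cm, Ī = 117.96 cm⁴.
Centroid: x̄ = ΣA·x / ΣA = 3.8807 cm.
Transfer each piece to the vertical centroidal axis using Ī + A·d² with d = x − 3.8807:
  web: d = -3.1807 cm → contributes +230.28 cm⁴
  top flange (beyond web): d = 2.3193 cm → contributes +200.59 cm⁴
  bottom flange (beyond web): d = 2.3193 cm → contributes +200.59 cm⁴
Total I = 631.45 cm⁴.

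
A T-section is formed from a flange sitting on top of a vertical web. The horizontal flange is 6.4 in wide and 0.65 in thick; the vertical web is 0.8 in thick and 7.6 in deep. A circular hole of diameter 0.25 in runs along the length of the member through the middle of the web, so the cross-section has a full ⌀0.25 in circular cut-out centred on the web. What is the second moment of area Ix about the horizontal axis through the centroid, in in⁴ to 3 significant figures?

Break the section into simple shapes (no overlaps), measuring from the bottom-left corner of the bounding box.
Flange: 6.4 × 0.65, A = 4.16 in², y = 7.925 in, Ī = 0.14647 in⁴.
Web: 0.8 × 7.6, A = 6.08 in², y = 3.8 in, Ī = 29.265 in⁴.
Hole (subtracted): ⌀0.25, A = 0.049087 in², y = 3.8 in, Ī = 0.00019175 in⁴.
Centroid: ȳ = ΣA·y / ΣA = 5.4839 in.
Transfer each piece to the horizontal axis through the centroid using Ī + A·d² with d = y − 5.4839:
  flange: d = 2.4411 in → contributes +24.937 in⁴
  web: d = -1.6839 in → contributes +46.504 in⁴
  hole: d = -1.6839 in → contributes −0.13937 in⁴
Total I = 71.301 in⁴.

Ix ≈ 71.3 in⁴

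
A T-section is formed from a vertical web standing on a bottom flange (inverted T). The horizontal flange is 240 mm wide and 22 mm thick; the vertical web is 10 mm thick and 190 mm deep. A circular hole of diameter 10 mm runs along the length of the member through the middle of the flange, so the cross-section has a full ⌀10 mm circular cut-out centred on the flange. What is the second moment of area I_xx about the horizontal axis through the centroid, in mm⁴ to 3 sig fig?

Split into non-overlapping primitives; take the origin at the lower-left of the bounding box.
Flange: 240 × 22, A = 5 280 mm², y = 11 mm, Ī = 212 960 mm⁴.
Web: 10 × 190, A = 1 900 mm², y = 117 mm, Ī = 5 715 833 mm⁴.
Hole (subtracted): ⌀10, A = 78.54 mm², y = 11 mm, Ī = 490.87 mm⁴.
Centroid: ȳ = ΣA·y / ΣA = 39.36 mm.
Transfer each piece to the horizontal axis through the centroid using Ī + A·d² with d = y − 39.36:
  flange: d = -28.36 mm → contributes +4 459 718 mm⁴
  web: d = 77.64 mm → contributes +17 168 868 mm⁴
  hole: d = -28.36 mm → contributes −63 661 mm⁴
Total I = 21 564 925 mm⁴.

I_xx ≈ 2.16 × 10⁷ mm⁴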